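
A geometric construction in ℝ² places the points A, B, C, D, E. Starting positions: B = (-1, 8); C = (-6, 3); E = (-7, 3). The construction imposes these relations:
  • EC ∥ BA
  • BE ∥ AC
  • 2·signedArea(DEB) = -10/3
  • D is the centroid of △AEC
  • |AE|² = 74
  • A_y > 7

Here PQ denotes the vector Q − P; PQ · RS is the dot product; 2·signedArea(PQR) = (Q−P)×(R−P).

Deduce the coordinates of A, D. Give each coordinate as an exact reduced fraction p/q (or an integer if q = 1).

1. A_x = 0  [BE ∥ AC ∩ EC ∥ BA]
2. A_y = 8  [BE ∥ AC ∩ EC ∥ BA]
   → A = (0, 8)
3. D_x = -13/3  [D is the centroid of △AEC]
4. D_y = 14/3  [D is the centroid of △AEC]
   → D = (-13/3, 14/3)

A = (0, 8)
D = (-13/3, 14/3)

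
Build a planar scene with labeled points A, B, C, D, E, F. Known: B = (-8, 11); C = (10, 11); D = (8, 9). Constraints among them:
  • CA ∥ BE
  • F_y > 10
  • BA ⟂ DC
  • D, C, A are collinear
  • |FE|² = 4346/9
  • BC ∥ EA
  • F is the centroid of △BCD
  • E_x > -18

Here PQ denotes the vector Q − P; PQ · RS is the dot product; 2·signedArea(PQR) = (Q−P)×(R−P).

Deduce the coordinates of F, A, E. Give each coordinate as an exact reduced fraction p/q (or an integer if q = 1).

1. F_x = 10/3  [F is the centroid of △BCD]
2. F_y = 31/3  [F is the centroid of △BCD]
   → F = (10/3, 31/3)
3. A_x = 1  [D, C, A are collinear ∩ BA ⟂ DC]
4. A_y = 2  [D, C, A are collinear ∩ BA ⟂ DC]
   → A = (1, 2)
5. E_x = -17  [BC ∥ EA ∩ CA ∥ BE]
6. E_y = 2  [BC ∥ EA ∩ CA ∥ BE]
   → E = (-17, 2)

A = (1, 2)
E = (-17, 2)
F = (10/3, 31/3)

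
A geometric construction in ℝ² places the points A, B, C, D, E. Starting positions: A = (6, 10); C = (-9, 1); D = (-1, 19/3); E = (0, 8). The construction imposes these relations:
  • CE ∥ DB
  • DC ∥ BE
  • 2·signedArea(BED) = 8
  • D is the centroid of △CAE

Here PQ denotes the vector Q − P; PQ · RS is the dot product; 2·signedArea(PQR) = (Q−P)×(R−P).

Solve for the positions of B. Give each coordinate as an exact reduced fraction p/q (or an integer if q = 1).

B = (8, 40/3)

1. B_x = 8  [DC ∥ BE ∩ CE ∥ DB]
2. B_y = 40/3  [DC ∥ BE ∩ CE ∥ DB]
   → B = (8, 40/3)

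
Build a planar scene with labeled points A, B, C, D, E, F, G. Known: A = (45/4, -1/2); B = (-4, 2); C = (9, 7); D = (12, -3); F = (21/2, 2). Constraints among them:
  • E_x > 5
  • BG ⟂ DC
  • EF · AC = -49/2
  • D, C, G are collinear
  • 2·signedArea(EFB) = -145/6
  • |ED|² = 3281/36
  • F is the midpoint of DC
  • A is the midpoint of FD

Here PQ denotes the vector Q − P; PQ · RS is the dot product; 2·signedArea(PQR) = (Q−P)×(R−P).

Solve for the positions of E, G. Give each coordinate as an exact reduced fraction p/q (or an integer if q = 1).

E = (31/6, 11/3)
G = (1014/109, 653/109)

1. E_x = 31/6  [2·signedArea(EFB) = -145/6 ∩ EF · AC = -49/2]
2. E_y = 11/3  [2·signedArea(EFB) = -145/6 ∩ EF · AC = -49/2]
   → E = (31/6, 11/3)
3. G_x = 1014/109  [D, C, G are collinear ∩ BG ⟂ DC]
4. G_y = 653/109  [D, C, G are collinear ∩ BG ⟂ DC]
   → G = (1014/109, 653/109)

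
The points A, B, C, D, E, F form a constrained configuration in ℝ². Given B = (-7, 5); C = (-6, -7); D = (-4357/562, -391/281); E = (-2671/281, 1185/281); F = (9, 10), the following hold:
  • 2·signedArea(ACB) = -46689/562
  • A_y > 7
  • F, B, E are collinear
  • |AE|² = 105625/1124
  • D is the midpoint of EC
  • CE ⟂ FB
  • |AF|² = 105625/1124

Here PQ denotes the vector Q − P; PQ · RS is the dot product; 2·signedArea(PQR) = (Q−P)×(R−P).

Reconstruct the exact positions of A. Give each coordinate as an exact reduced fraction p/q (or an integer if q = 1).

1. A_x = -71/281  [line -12·x + -1·y + 2291/562 = 0 ∩ |AE|² = 105625/1124]
2. A_y = 3995/562  [line -12·x + -1·y + 2291/562 = 0 ∩ |AE|² = 105625/1124]
   → A = (-71/281, 3995/562)

A = (-71/281, 3995/562)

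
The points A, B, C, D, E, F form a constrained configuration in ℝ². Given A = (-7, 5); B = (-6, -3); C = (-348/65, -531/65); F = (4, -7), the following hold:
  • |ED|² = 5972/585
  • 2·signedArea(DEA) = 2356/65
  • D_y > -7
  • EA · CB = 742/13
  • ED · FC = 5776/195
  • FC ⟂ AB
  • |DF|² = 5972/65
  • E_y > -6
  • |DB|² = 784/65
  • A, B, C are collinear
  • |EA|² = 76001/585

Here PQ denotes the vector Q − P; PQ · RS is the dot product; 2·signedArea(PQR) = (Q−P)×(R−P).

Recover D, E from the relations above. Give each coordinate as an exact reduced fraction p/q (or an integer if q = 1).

1. E_x = -164/65  [line 42/65·x + -336/65·y + -1736/65 = 0 ∩ |EA|² = 76001/585]
2. E_y = -1069/195  [line 42/65·x + -336/65·y + -1736/65 = 0 ∩ |EA|² = 76001/585]
   → E = (-164/65, -1069/195)
3. D_x = -362/65  [2·signedArea(DEA) = 2356/65 ∩ ED · FC = 5776/195]
4. D_y = -419/65  [2·signedArea(DEA) = 2356/65 ∩ ED · FC = 5776/195]
   → D = (-362/65, -419/65)

D = (-362/65, -419/65)
E = (-164/65, -1069/195)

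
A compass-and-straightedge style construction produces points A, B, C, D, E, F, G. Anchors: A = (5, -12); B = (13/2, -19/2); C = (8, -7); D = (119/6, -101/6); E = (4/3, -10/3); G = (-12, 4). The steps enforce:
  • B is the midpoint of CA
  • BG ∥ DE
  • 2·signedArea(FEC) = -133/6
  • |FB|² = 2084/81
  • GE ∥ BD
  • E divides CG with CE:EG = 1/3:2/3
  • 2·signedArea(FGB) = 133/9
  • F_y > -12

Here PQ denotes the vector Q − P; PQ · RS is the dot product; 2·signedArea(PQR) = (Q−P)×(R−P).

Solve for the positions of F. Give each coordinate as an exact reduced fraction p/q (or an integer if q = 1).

1. F_x = 197/18  [2·signedArea(FGB) = 133/9 ∩ 2·signedArea(FEC) = -133/6]
2. F_y = -215/18  [2·signedArea(FGB) = 133/9 ∩ 2·signedArea(FEC) = -133/6]
   → F = (197/18, -215/18)

F = (197/18, -215/18)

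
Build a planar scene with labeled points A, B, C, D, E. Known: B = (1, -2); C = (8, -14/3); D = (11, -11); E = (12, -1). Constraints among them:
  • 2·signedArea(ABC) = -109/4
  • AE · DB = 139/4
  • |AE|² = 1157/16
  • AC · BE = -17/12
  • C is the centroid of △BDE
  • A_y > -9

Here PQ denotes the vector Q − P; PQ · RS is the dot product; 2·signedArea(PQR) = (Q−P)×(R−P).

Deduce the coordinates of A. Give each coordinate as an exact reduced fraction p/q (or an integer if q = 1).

1. A_x = 17/2  [AC · BE = -17/12 ∩ AE · DB = 139/4]
2. A_y = -35/4  [AC · BE = -17/12 ∩ AE · DB = 139/4]
   → A = (17/2, -35/4)

A = (17/2, -35/4)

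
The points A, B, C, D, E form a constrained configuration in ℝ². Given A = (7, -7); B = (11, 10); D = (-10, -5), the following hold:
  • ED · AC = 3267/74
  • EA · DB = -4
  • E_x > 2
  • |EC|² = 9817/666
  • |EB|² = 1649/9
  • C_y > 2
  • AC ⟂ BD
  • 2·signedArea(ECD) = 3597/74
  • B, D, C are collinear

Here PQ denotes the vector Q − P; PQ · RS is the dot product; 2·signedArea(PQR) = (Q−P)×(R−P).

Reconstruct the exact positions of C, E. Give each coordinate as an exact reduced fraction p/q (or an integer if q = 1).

C = (23/74, 175/74)
E = (8/3, -2/3)

1. C_x = 23/74  [B, D, C are collinear ∩ AC ⟂ BD]
2. C_y = 175/74  [B, D, C are collinear ∩ AC ⟂ BD]
   → C = (23/74, 175/74)
3. E_x = 8/3  [2·signedArea(ECD) = 3597/74 ∩ EA · DB = -4]
4. E_y = -2/3  [2·signedArea(ECD) = 3597/74 ∩ EA · DB = -4]
   → E = (8/3, -2/3)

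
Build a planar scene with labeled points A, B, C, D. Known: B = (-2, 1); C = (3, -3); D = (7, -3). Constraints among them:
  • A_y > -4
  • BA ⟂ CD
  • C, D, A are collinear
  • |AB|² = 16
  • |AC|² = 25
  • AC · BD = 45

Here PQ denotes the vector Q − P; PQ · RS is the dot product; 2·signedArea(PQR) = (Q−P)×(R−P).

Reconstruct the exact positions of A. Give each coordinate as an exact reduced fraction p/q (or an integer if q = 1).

A = (-2, -3)

1. A_x = -2  [C, D, A are collinear ∩ BA ⟂ CD]
2. A_y = -3  [C, D, A are collinear ∩ BA ⟂ CD]
   → A = (-2, -3)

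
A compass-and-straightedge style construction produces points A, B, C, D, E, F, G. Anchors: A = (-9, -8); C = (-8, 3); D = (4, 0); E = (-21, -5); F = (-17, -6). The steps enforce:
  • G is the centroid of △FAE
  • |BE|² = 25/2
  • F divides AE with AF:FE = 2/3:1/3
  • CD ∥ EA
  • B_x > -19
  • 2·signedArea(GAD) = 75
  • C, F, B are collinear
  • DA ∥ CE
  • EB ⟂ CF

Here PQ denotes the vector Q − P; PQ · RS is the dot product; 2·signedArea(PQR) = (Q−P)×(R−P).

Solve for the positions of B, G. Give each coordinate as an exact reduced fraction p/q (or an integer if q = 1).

1. B_x = -37/2  [C, F, B are collinear ∩ EB ⟂ CF]
2. B_y = -15/2  [C, F, B are collinear ∩ EB ⟂ CF]
   → B = (-37/2, -15/2)
3. G_x = -47/3  [G is the centroid of △FAE]
4. G_y = -19/3  [G is the centroid of △FAE]
   → G = (-47/3, -19/3)

B = (-37/2, -15/2)
G = (-47/3, -19/3)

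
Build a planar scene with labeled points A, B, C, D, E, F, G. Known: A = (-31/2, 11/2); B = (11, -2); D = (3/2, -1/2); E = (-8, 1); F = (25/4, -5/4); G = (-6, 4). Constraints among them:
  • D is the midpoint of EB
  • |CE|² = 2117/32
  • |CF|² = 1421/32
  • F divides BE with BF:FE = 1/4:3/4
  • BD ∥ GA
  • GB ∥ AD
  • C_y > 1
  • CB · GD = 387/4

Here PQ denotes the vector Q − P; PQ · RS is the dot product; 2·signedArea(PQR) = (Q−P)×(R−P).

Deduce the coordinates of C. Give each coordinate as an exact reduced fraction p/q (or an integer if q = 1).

1. C_x = 1/8  [line -15/2·x + 9/2·y + -21/4 = 0 ∩ |CE|² = 2117/32]
2. C_y = 11/8  [line -15/2·x + 9/2·y + -21/4 = 0 ∩ |CE|² = 2117/32]
   → C = (1/8, 11/8)

C = (1/8, 11/8)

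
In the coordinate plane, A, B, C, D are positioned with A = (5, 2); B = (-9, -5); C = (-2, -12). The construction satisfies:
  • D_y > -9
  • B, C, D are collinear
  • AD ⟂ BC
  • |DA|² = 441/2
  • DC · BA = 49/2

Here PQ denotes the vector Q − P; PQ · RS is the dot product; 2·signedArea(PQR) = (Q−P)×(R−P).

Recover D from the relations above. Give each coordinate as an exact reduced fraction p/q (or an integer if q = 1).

1. D_x = -11/2  [B, C, D are collinear ∩ AD ⟂ BC]
2. D_y = -17/2  [B, C, D are collinear ∩ AD ⟂ BC]
   → D = (-11/2, -17/2)

D = (-11/2, -17/2)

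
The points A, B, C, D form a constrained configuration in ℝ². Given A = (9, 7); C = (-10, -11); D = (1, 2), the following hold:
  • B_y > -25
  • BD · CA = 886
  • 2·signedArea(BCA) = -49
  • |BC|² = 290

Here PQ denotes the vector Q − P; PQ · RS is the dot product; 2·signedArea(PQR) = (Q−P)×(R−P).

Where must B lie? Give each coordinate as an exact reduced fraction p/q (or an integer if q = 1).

B = (-21, -24)

1. B_x = -21  [2·signedArea(BCA) = -49 ∩ BD · CA = 886]
2. B_y = -24  [2·signedArea(BCA) = -49 ∩ BD · CA = 886]
   → B = (-21, -24)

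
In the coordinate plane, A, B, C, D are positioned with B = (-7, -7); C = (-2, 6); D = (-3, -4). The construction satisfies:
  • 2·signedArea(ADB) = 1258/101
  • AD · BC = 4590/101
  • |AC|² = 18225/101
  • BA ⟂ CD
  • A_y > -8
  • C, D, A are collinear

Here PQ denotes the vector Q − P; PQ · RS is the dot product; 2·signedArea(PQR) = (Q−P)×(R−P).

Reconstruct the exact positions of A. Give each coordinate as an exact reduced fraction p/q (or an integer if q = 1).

A = (-337/101, -744/101)

1. A_x = -337/101  [C, D, A are collinear ∩ BA ⟂ CD]
2. A_y = -744/101  [C, D, A are collinear ∩ BA ⟂ CD]
   → A = (-337/101, -744/101)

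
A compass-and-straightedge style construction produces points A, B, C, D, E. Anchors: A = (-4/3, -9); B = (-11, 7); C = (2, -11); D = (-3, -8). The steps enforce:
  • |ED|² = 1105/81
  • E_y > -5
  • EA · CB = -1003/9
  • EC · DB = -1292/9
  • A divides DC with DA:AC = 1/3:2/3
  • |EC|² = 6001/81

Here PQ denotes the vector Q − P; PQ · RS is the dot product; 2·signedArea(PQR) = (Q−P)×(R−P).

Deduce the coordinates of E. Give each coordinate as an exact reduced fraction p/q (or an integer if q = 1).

E = (-31/9, -13/3)

1. E_x = -31/9  [EC · DB = -1292/9 ∩ EA · CB = -1003/9]
2. E_y = -13/3  [EC · DB = -1292/9 ∩ EA · CB = -1003/9]
   → E = (-31/9, -13/3)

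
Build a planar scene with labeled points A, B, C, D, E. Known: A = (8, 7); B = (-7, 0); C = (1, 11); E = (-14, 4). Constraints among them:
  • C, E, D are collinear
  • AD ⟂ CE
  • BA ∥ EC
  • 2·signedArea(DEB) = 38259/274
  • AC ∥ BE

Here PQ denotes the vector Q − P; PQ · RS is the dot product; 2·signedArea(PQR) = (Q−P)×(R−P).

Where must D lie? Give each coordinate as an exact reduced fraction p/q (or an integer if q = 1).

D = (1429/274, 3553/274)

1. D_x = 1429/274  [C, E, D are collinear ∩ AD ⟂ CE]
2. D_y = 3553/274  [C, E, D are collinear ∩ AD ⟂ CE]
   → D = (1429/274, 3553/274)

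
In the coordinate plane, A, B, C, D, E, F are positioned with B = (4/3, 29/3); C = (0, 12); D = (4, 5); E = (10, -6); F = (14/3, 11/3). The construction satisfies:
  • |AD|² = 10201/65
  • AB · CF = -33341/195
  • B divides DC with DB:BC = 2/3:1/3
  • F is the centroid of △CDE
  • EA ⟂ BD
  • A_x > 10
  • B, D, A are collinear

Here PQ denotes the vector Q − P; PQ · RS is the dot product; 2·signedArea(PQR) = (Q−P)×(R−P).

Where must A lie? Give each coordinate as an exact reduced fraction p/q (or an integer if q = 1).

1. A_x = 664/65  [B, D, A are collinear ∩ EA ⟂ BD]
2. A_y = -382/65  [B, D, A are collinear ∩ EA ⟂ BD]
   → A = (664/65, -382/65)

A = (664/65, -382/65)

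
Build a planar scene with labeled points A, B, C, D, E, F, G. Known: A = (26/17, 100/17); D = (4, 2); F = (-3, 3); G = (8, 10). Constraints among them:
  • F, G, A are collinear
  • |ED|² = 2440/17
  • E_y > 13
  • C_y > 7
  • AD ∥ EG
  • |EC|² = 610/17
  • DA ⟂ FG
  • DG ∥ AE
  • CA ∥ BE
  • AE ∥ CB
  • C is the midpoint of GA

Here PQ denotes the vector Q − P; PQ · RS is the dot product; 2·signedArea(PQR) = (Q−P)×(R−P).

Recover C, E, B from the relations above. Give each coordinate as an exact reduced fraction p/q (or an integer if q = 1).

B = (149/17, 271/17)
C = (81/17, 135/17)
E = (94/17, 236/17)

1. C_x = 81/17  [C is the midpoint of GA]
2. C_y = 135/17  [C is the midpoint of GA]
   → C = (81/17, 135/17)
3. E_x = 94/17  [AD ∥ EG ∩ DG ∥ AE]
4. E_y = 236/17  [AD ∥ EG ∩ DG ∥ AE]
   → E = (94/17, 236/17)
5. B_x = 149/17  [CA ∥ BE ∩ AE ∥ CB]
6. B_y = 271/17  [CA ∥ BE ∩ AE ∥ CB]
   → B = (149/17, 271/17)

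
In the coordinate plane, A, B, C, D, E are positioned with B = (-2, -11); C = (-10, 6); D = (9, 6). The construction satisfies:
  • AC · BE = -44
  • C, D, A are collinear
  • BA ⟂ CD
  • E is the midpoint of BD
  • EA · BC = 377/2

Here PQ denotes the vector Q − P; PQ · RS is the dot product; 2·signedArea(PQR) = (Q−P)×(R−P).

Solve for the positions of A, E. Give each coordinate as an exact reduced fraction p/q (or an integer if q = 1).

A = (-2, 6)
E = (7/2, -5/2)

1. A_x = -2  [C, D, A are collinear ∩ BA ⟂ CD]
2. A_y = 6  [C, D, A are collinear ∩ BA ⟂ CD]
   → A = (-2, 6)
3. E_x = 7/2  [E is the midpoint of BD]
4. E_y = -5/2  [E is the midpoint of BD]
   → E = (7/2, -5/2)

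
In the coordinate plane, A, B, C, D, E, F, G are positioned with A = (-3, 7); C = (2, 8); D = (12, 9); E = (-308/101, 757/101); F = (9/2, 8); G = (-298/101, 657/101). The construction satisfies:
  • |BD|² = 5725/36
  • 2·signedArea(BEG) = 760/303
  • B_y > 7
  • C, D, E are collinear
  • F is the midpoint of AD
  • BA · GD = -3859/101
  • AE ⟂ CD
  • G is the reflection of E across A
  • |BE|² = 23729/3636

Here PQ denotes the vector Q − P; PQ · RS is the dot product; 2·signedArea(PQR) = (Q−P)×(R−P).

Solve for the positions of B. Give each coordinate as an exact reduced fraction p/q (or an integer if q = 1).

B = (-1/2, 22/3)

1. B_x = -1/2  [2·signedArea(BEG) = 760/303 ∩ BA · GD = -3859/101]
2. B_y = 22/3  [2·signedArea(BEG) = 760/303 ∩ BA · GD = -3859/101]
   → B = (-1/2, 22/3)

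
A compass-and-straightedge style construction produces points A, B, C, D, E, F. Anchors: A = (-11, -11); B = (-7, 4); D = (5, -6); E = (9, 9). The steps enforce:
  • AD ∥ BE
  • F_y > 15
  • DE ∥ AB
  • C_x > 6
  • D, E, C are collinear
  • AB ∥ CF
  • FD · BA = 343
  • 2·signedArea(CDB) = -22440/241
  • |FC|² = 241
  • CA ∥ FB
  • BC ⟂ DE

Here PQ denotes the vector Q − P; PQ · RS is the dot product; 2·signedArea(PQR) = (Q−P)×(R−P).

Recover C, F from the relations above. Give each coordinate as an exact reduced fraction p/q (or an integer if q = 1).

1. C_x = 1613/241  [D, E, C are collinear ∩ BC ⟂ DE]
2. C_y = 84/241  [D, E, C are collinear ∩ BC ⟂ DE]
   → C = (1613/241, 84/241)
3. F_x = 2577/241  [CA ∥ FB ∩ AB ∥ CF]
4. F_y = 3699/241  [CA ∥ FB ∩ AB ∥ CF]
   → F = (2577/241, 3699/241)

C = (1613/241, 84/241)
F = (2577/241, 3699/241)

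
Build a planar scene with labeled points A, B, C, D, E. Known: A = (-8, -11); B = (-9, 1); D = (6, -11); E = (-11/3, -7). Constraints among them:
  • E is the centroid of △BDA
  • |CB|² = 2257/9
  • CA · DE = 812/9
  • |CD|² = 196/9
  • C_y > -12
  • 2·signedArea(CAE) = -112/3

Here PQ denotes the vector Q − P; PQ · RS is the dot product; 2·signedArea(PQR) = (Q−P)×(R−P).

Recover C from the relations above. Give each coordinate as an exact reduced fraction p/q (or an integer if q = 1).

C = (4/3, -11)

1. C_x = 4/3  [CA · DE = 812/9 ∩ 2·signedArea(CAE) = -112/3]
2. C_y = -11  [CA · DE = 812/9 ∩ 2·signedArea(CAE) = -112/3]
   → C = (4/3, -11)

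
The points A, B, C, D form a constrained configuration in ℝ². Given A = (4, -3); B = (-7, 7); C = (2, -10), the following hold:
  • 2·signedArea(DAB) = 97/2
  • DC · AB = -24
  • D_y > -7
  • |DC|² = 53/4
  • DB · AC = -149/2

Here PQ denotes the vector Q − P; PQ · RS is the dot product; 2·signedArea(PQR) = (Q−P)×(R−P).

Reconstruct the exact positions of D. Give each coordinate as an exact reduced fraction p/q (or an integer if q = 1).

D = (3, -13/2)

1. D_x = 3  [2·signedArea(DAB) = 97/2 ∩ DB · AC = -149/2]
2. D_y = -13/2  [2·signedArea(DAB) = 97/2 ∩ DB · AC = -149/2]
   → D = (3, -13/2)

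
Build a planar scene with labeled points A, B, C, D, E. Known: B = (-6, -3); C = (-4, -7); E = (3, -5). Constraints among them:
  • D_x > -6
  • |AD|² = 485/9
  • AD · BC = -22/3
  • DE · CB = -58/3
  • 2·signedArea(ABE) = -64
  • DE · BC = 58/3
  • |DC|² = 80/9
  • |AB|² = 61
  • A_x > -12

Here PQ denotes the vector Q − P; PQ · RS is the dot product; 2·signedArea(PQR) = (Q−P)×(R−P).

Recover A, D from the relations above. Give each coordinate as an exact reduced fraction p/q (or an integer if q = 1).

A = (-11, -9)
D = (-16/3, -13/3)

1. D_x = -16/3  [line -2·x + 4·y + 20/3 = 0 ∩ |DC|² = 80/9]
2. D_y = -13/3  [line -2·x + 4·y + 20/3 = 0 ∩ |DC|² = 80/9]
   → D = (-16/3, -13/3)
3. A_x = -11  [AD · BC = -22/3 ∩ 2·signedArea(ABE) = -64]
4. A_y = -9  [AD · BC = -22/3 ∩ 2·signedArea(ABE) = -64]
   → A = (-11, -9)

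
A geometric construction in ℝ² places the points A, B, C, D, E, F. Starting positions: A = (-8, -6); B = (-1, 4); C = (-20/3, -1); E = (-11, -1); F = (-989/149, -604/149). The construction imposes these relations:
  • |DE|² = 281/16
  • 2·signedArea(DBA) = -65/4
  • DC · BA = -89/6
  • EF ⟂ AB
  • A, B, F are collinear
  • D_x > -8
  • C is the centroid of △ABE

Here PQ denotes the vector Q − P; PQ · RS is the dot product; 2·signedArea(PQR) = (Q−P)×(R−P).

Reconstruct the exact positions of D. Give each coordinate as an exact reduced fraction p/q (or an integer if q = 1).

1. D_x = -7  [2·signedArea(DBA) = -65/4 ∩ DC · BA = -89/6]
2. D_y = -9/4  [2·signedArea(DBA) = -65/4 ∩ DC · BA = -89/6]
   → D = (-7, -9/4)

D = (-7, -9/4)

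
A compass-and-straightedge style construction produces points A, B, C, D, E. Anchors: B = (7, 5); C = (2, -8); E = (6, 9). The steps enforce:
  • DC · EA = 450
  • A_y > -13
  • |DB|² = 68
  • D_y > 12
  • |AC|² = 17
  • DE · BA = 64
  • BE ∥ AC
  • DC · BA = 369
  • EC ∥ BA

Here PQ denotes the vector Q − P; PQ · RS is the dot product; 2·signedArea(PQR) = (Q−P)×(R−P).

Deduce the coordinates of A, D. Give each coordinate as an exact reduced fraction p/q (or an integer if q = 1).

1. A_x = 3  [BE ∥ AC ∩ EC ∥ BA]
2. A_y = -12  [BE ∥ AC ∩ EC ∥ BA]
   → A = (3, -12)
3. D_x = 5  [DC · BA = 369 ∩ DC · EA = 450]
4. D_y = 13  [DC · BA = 369 ∩ DC · EA = 450]
   → D = (5, 13)

A = (3, -12)
D = (5, 13)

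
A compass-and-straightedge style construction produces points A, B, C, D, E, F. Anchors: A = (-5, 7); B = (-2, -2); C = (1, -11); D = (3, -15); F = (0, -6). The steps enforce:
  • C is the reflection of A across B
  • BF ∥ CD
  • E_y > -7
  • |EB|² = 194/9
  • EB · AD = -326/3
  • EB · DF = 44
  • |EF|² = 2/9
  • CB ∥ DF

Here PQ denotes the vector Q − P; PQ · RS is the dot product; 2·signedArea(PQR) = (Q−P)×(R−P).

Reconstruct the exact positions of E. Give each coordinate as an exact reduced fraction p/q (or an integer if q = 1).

1. E_x = -1/3  [EB · AD = -326/3 ∩ EB · DF = 44]
2. E_y = -19/3  [EB · AD = -326/3 ∩ EB · DF = 44]
   → E = (-1/3, -19/3)

E = (-1/3, -19/3)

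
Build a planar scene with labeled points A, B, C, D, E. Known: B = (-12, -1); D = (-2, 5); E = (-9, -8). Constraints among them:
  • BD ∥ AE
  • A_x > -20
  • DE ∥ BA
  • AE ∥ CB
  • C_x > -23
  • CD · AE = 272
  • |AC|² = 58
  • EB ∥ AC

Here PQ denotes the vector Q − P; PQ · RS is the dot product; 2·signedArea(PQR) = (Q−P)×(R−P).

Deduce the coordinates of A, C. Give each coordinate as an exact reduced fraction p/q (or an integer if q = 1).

1. A_x = -19  [BD ∥ AE ∩ DE ∥ BA]
2. A_y = -14  [BD ∥ AE ∩ DE ∥ BA]
   → A = (-19, -14)
3. C_x = -22  [AE ∥ CB ∩ EB ∥ AC]
4. C_y = -7  [AE ∥ CB ∩ EB ∥ AC]
   → C = (-22, -7)

A = (-19, -14)
C = (-22, -7)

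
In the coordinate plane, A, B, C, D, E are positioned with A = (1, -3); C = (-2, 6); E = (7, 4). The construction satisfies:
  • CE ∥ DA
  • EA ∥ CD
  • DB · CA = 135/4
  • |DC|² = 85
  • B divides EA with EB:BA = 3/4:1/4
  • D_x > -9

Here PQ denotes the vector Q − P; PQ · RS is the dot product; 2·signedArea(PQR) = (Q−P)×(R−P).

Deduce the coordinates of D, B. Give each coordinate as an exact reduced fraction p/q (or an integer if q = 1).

B = (5/2, -5/4)
D = (-8, -1)

1. D_x = -8  [CE ∥ DA ∩ EA ∥ CD]
2. D_y = -1  [CE ∥ DA ∩ EA ∥ CD]
   → D = (-8, -1)
3. B_x = 5/2  [B divides EA with EB:BA = 3/4:1/4]
4. B_y = -5/4  [B divides EA with EB:BA = 3/4:1/4]
   → B = (5/2, -5/4)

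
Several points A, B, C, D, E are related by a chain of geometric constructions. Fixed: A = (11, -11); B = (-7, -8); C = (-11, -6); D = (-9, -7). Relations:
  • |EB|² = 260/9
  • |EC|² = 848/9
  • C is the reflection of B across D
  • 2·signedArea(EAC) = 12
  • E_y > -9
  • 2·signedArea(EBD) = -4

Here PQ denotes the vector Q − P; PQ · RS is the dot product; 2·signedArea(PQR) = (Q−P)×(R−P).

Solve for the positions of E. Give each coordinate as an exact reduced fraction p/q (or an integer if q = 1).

1. E_x = -5/3  [2·signedArea(EAC) = 12 ∩ 2·signedArea(EBD) = -4]
2. E_y = -26/3  [2·signedArea(EAC) = 12 ∩ 2·signedArea(EBD) = -4]
   → E = (-5/3, -26/3)

E = (-5/3, -26/3)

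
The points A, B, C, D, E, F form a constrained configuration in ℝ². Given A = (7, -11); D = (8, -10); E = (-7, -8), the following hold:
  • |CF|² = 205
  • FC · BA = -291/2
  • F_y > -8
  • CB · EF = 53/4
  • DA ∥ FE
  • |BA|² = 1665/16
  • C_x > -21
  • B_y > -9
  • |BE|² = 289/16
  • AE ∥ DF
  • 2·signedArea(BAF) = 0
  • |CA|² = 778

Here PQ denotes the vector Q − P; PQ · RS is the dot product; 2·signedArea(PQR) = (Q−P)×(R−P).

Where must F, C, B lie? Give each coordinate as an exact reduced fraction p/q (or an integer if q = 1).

B = (-11/4, -8)
C = (-20, -4)
F = (-6, -7)

1. F_x = -6  [DA ∥ FE ∩ AE ∥ DF]
2. F_y = -7  [DA ∥ FE ∩ AE ∥ DF]
   → F = (-6, -7)
3. B_x = -11/4  [line -4·x + -13·y + -115 = 0 ∩ |BA|² = 1665/16]
4. B_y = -8  [line -4·x + -13·y + -115 = 0 ∩ |BA|² = 1665/16]
   → B = (-11/4, -8)
5. C_x = -20  [CB · EF = 53/4 ∩ FC · BA = -291/2]
6. C_y = -4  [CB · EF = 53/4 ∩ FC · BA = -291/2]
   → C = (-20, -4)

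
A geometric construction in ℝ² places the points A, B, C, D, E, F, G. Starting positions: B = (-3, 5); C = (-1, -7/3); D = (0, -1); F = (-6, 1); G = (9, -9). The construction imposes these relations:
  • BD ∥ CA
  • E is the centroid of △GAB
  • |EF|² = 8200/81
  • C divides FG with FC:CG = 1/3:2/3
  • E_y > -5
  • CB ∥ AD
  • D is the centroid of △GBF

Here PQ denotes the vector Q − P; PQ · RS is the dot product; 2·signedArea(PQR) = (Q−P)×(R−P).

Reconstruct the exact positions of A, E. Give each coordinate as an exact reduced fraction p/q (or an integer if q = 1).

1. A_x = 2  [CB ∥ AD ∩ BD ∥ CA]
2. A_y = -25/3  [CB ∥ AD ∩ BD ∥ CA]
   → A = (2, -25/3)
3. E_x = 8/3  [E is the centroid of △GAB]
4. E_y = -37/9  [E is the centroid of △GAB]
   → E = (8/3, -37/9)

A = (2, -25/3)
E = (8/3, -37/9)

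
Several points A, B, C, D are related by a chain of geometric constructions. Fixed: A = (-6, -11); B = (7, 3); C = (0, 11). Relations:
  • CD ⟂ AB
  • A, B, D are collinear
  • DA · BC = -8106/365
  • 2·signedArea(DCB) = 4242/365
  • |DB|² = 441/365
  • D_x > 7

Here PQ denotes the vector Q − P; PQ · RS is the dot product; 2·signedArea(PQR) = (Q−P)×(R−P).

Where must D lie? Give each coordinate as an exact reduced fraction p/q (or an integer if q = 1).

D = (2828/365, 1389/365)

1. D_x = 2828/365  [A, B, D are collinear ∩ CD ⟂ AB]
2. D_y = 1389/365  [A, B, D are collinear ∩ CD ⟂ AB]
   → D = (2828/365, 1389/365)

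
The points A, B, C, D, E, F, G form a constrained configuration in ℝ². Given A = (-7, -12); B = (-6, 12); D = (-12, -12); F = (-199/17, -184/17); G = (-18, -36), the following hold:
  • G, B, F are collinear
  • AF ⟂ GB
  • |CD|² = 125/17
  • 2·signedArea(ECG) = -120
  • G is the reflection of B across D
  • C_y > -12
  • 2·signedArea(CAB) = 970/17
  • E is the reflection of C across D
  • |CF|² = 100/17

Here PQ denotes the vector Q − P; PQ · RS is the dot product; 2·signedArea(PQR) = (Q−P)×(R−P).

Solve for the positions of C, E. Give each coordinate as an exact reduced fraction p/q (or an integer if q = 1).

C = (-159/17, -194/17)
E = (-249/17, -214/17)

1. C_x = -159/17  [line -24·x + 1·y + -3622/17 = 0 ∩ |CD|² = 125/17]
2. C_y = -194/17  [line -24·x + 1·y + -3622/17 = 0 ∩ |CD|² = 125/17]
   → C = (-159/17, -194/17)
3. E_x = -249/17  [E is the reflection of C across D]
4. E_y = -214/17  [E is the reflection of C across D]
   → E = (-249/17, -214/17)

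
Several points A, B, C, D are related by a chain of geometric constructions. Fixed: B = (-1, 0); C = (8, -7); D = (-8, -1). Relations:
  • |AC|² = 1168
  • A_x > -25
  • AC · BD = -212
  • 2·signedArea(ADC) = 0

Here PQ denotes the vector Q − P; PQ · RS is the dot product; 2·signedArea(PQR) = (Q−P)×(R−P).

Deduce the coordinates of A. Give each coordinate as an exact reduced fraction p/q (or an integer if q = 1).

A = (-24, 5)

1. A_x = -24  [2·signedArea(ADC) = 0 ∩ AC · BD = -212]
2. A_y = 5  [2·signedArea(ADC) = 0 ∩ AC · BD = -212]
   → A = (-24, 5)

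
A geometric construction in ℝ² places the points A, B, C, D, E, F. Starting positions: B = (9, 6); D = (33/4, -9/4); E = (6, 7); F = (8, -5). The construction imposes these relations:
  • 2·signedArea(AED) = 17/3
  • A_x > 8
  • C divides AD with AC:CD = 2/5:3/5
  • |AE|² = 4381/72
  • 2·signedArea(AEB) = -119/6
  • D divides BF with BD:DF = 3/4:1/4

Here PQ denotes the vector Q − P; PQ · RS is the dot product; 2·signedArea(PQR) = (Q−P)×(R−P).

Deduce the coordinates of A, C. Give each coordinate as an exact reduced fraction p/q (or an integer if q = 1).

A = (101/12, -5/12)
C = (167/20, -23/20)

1. A_x = 101/12  [2·signedArea(AEB) = -119/6 ∩ 2·signedArea(AED) = 17/3]
2. A_y = -5/12  [2·signedArea(AEB) = -119/6 ∩ 2·signedArea(AED) = 17/3]
   → A = (101/12, -5/12)
3. C_x = 167/20  [C divides AD with AC:CD = 2/5:3/5]
4. C_y = -23/20  [C divides AD with AC:CD = 2/5:3/5]
   → C = (167/20, -23/20)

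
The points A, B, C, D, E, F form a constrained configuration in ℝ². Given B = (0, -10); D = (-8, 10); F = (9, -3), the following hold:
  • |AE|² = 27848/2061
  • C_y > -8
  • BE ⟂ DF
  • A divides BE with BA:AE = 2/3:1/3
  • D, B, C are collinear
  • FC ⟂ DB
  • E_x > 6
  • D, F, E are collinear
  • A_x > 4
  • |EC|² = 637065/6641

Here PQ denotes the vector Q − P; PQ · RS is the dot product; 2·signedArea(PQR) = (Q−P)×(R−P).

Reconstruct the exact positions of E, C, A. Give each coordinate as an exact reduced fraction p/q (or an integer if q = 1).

A = (3068/687, -2858/687)
C = (-34/29, -205/29)
E = (1534/229, -284/229)

1. E_x = 1534/229  [D, F, E are collinear ∩ BE ⟂ DF]
2. E_y = -284/229  [D, F, E are collinear ∩ BE ⟂ DF]
   → E = (1534/229, -284/229)
3. C_x = -34/29  [D, B, C are collinear ∩ FC ⟂ DB]
4. C_y = -205/29  [D, B, C are collinear ∩ FC ⟂ DB]
   → C = (-34/29, -205/29)
5. A_x = 3068/687  [A divides BE with BA:AE = 2/3:1/3]
6. A_y = -2858/687  [A divides BE with BA:AE = 2/3:1/3]
   → A = (3068/687, -2858/687)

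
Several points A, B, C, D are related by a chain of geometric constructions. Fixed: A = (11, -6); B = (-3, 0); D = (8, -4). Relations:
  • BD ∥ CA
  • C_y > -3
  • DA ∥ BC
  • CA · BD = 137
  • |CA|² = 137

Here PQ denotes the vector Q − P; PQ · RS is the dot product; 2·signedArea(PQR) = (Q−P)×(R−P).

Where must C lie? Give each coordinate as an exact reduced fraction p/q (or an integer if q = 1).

1. C_x = 0  [BD ∥ CA ∩ DA ∥ BC]
2. C_y = -2  [BD ∥ CA ∩ DA ∥ BC]
   → C = (0, -2)

C = (0, -2)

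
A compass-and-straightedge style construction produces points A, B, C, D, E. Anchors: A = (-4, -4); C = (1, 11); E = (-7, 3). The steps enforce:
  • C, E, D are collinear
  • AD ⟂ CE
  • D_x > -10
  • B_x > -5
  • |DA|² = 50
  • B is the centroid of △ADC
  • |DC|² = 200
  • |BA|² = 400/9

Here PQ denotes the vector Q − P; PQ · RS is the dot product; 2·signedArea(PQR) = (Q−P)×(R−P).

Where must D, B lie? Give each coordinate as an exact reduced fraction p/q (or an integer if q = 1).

B = (-4, 8/3)
D = (-9, 1)

1. D_x = -9  [C, E, D are collinear ∩ AD ⟂ CE]
2. D_y = 1  [C, E, D are collinear ∩ AD ⟂ CE]
   → D = (-9, 1)
3. B_x = -4  [B is the centroid of △ADC]
4. B_y = 8/3  [B is the centroid of △ADC]
   → B = (-4, 8/3)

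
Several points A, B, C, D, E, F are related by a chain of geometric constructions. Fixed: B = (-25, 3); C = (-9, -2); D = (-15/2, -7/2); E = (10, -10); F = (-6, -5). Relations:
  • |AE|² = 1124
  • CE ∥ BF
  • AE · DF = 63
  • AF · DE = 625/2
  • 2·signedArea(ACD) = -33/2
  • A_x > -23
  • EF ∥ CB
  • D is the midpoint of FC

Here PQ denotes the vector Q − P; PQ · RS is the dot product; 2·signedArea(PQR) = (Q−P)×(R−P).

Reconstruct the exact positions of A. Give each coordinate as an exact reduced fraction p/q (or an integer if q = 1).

1. A_x = -22  [2·signedArea(ACD) = -33/2 ∩ AF · DE = 625/2]
2. A_y = 0  [2·signedArea(ACD) = -33/2 ∩ AF · DE = 625/2]
   → A = (-22, 0)

A = (-22, 0)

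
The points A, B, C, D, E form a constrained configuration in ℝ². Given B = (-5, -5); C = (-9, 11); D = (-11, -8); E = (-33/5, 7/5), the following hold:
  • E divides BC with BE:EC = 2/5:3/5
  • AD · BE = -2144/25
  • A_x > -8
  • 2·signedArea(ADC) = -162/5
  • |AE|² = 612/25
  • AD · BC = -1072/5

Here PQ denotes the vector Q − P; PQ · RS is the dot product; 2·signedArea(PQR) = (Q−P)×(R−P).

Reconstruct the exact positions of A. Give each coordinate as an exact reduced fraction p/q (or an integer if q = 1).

1. A_x = -39/5  [AD · BE = -2144/25 ∩ 2·signedArea(ADC) = -162/5]
2. A_y = 31/5  [AD · BE = -2144/25 ∩ 2·signedArea(ADC) = -162/5]
   → A = (-39/5, 31/5)

A = (-39/5, 31/5)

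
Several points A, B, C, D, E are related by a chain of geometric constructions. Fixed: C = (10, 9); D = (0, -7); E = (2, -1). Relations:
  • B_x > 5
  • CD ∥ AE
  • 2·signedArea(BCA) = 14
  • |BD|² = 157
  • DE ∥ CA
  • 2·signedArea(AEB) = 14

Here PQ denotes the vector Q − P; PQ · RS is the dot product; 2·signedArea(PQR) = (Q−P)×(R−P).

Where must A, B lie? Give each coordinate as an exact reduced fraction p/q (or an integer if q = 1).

1. A_x = 12  [CD ∥ AE ∩ DE ∥ CA]
2. A_y = 15  [CD ∥ AE ∩ DE ∥ CA]
   → A = (12, 15)
3. B_x = 6  [2·signedArea(BCA) = 14 ∩ 2·signedArea(AEB) = 14]
4. B_y = 4  [2·signedArea(BCA) = 14 ∩ 2·signedArea(AEB) = 14]
   → B = (6, 4)

A = (12, 15)
B = (6, 4)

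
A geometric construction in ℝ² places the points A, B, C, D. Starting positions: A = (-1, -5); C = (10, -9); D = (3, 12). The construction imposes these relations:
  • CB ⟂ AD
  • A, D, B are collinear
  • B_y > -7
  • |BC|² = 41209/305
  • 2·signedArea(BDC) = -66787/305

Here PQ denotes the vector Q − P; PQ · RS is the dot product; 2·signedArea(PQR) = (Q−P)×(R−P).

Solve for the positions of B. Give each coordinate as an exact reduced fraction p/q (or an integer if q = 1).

B = (-401/305, -1933/305)

1. B_x = -401/305  [A, D, B are collinear ∩ CB ⟂ AD]
2. B_y = -1933/305  [A, D, B are collinear ∩ CB ⟂ AD]
   → B = (-401/305, -1933/305)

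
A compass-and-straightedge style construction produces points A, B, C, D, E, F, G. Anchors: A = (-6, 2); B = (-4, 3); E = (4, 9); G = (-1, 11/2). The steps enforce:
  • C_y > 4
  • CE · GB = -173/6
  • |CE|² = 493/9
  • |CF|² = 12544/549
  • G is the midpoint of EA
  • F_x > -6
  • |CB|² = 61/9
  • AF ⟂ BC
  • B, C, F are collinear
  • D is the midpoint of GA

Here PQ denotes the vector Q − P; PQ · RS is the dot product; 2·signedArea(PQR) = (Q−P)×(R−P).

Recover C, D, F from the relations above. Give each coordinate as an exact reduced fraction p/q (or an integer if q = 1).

C = (-2, 14/3)
D = (-7/2, 15/4)
F = (-346/61, 98/61)

1. C_x = -2  [line 3·x + 5/2·y + -17/3 = 0 ∩ |CE|² = 493/9]
2. C_y = 14/3  [line 3·x + 5/2·y + -17/3 = 0 ∩ |CE|² = 493/9]
   → C = (-2, 14/3)
3. D_x = -7/2  [D is the midpoint of GA]
4. D_y = 15/4  [D is the midpoint of GA]
   → D = (-7/2, 15/4)
5. F_x = -346/61  [B, C, F are collinear ∩ AF ⟂ BC]
6. F_y = 98/61  [B, C, F are collinear ∩ AF ⟂ BC]
   → F = (-346/61, 98/61)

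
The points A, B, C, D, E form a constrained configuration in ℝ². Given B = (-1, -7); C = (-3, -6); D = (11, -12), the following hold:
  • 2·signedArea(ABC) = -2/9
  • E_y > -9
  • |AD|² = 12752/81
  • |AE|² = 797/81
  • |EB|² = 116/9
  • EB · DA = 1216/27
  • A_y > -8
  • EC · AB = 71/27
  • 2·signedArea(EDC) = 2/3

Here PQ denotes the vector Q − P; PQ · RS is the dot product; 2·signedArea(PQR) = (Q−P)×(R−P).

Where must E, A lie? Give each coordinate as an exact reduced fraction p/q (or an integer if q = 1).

A = (-5/9, -64/9)
E = (7/3, -25/3)

1. A_x = -5/9  [line -1·x + -2·y + -133/9 = 0 ∩ |AD|² = 12752/81]
2. A_y = -64/9  [line -1·x + -2·y + -133/9 = 0 ∩ |AD|² = 12752/81]
   → A = (-5/9, -64/9)
3. E_x = 7/3  [EB · DA = 1216/27 ∩ 2·signedArea(EDC) = 2/3]
4. E_y = -25/3  [EB · DA = 1216/27 ∩ 2·signedArea(EDC) = 2/3]
   → E = (7/3, -25/3)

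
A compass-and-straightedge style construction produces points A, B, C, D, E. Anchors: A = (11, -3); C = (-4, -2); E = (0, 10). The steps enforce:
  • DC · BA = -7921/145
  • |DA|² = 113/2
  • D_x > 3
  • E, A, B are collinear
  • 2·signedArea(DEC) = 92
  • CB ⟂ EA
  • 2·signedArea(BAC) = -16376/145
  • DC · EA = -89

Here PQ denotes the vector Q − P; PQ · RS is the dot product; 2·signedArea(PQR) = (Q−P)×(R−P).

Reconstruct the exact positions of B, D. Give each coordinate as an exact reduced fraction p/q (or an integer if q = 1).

B = (616/145, 722/145)
D = (7/2, -5/2)

1. B_x = 616/145  [E, A, B are collinear ∩ CB ⟂ EA]
2. B_y = 722/145  [E, A, B are collinear ∩ CB ⟂ EA]
   → B = (616/145, 722/145)
3. D_x = 7/2  [DC · BA = -7921/145 ∩ 2·signedArea(DEC) = 92]
4. D_y = -5/2  [DC · BA = -7921/145 ∩ 2·signedArea(DEC) = 92]
   → D = (7/2, -5/2)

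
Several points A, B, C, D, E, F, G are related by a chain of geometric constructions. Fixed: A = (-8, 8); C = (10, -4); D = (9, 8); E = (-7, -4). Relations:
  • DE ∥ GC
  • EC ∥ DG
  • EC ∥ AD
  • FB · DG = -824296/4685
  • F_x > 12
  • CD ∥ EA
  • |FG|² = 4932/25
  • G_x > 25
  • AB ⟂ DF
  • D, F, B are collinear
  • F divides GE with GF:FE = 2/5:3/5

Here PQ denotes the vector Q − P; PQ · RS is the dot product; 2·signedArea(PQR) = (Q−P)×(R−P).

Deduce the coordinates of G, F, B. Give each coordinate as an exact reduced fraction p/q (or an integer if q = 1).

1. G_x = 26  [DE ∥ GC ∩ EC ∥ DG]
2. G_y = 8  [DE ∥ GC ∩ EC ∥ DG]
   → G = (26, 8)
3. F_x = 64/5  [F divides GE with GF:FE = 2/5:3/5]
4. F_y = 16/5  [F divides GE with GF:FE = 2/5:3/5]
   → F = (64/5, 16/5)
5. B_x = 2296/937  [D, F, B are collinear ∩ AB ⟂ DF]
6. B_y = 15248/937  [D, F, B are collinear ∩ AB ⟂ DF]
   → B = (2296/937, 15248/937)

B = (2296/937, 15248/937)
F = (64/5, 16/5)
G = (26, 8)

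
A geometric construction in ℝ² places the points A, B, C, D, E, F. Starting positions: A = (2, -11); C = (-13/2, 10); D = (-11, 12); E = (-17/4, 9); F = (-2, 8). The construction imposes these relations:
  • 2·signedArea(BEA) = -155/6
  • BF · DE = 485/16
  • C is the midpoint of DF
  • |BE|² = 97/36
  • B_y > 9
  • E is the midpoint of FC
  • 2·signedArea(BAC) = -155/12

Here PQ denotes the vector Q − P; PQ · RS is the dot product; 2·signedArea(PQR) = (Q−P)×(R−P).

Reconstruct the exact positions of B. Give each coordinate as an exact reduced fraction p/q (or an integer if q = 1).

B = (-23/4, 29/3)

1. B_x = -23/4  [BF · DE = 485/16 ∩ 2·signedArea(BAC) = -155/12]
2. B_y = 29/3  [BF · DE = 485/16 ∩ 2·signedArea(BAC) = -155/12]
   → B = (-23/4, 29/3)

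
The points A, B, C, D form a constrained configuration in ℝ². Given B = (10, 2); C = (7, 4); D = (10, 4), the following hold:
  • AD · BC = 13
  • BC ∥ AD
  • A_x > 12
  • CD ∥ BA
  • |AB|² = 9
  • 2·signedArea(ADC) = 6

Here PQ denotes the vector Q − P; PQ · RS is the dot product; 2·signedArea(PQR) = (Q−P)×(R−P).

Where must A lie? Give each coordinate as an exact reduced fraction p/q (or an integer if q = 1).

1. A_x = 13  [BC ∥ AD ∩ CD ∥ BA]
2. A_y = 2  [BC ∥ AD ∩ CD ∥ BA]
   → A = (13, 2)

A = (13, 2)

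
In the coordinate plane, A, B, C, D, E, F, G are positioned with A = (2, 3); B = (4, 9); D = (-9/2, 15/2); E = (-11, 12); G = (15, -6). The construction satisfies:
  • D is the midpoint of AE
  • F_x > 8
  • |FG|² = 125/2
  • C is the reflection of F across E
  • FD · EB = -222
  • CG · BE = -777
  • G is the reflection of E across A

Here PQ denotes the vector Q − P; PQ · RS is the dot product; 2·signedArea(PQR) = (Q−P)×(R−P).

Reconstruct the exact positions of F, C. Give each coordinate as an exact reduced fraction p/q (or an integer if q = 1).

1. F_x = 17/2  [line -15·x + 3·y + 132 = 0 ∩ |FG|² = 125/2]
2. F_y = -3/2  [line -15·x + 3·y + 132 = 0 ∩ |FG|² = 125/2]
   → F = (17/2, -3/2)
3. C_x = -61/2  [C is the reflection of F across E]
4. C_y = 51/2  [C is the reflection of F across E]
   → C = (-61/2, 51/2)

C = (-61/2, 51/2)
F = (17/2, -3/2)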